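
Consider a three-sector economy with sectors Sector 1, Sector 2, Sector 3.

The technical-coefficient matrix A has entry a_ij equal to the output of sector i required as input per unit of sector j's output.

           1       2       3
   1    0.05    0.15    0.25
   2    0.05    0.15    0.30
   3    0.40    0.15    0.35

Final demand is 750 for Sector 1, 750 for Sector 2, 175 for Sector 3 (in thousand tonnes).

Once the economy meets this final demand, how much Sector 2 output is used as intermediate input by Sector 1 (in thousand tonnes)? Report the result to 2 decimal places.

I − A =
  [   0.95    -0.15    -0.25]
  [  -0.05     0.85    -0.30]
  [  -0.40    -0.15     0.65]
Cofactors of I−A, C_ij = (−1)^(i+j)·(minor ij) (rows/columns in the sector order above):
  C_11 = (0.85)(0.65) − (-0.30)(-0.15) = 0.5075
  C_12 = −[(-0.05)(0.65) − (-0.30)(-0.40)] = 0.1525
  C_13 = (-0.05)(-0.15) − (0.85)(-0.40) = 0.3475
  C_21 = −[(-0.15)(0.65) − (-0.25)(-0.15)] = 0.1350
  C_22 = (0.95)(0.65) − (-0.25)(-0.40) = 0.5175
  C_23 = −[(0.95)(-0.15) − (-0.15)(-0.40)] = 0.2025
  C_31 = (-0.15)(-0.30) − (-0.25)(0.85) = 0.2575
  C_32 = −[(0.95)(-0.30) − (-0.25)(-0.05)] = 0.2975
  C_33 = (0.95)(0.85) − (-0.15)(-0.05) = 0.8000
det(I−A) = Σ_j (I−A)_1j·C_1j = (0.95)(0.5075) + (-0.15)(0.1525) + (-0.25)(0.3475) = 0.372375
adj(I−A) = Cᵀ =
  [ 0.5075   0.1350   0.2575]
  [ 0.1525   0.5175   0.2975]
  [ 0.3475   0.2025   0.8000]
(I − A)⁻¹ = adj(I−A) / det(I−A) ≈
  [   1.3629     0.3625     0.6915]
  [   0.4095     1.3897     0.7989]
  [   0.9332     0.5438     2.1484]
First solve x = (I − A)⁻¹ d = adj(I−A)·d / det(I−A); in particular x_1 = (0.5075·750 + 0.1350·750 + 0.2575·175) / 0.372375 = 526.9375 / 0.372375 ≈ 1415.0722.
Intermediate flow from 2 to 1: z_21 = a_21 · x_1 = 0.05 × 526.9375 / 0.372375 = 26.346875 / 0.372375 ≈ 70.75.

z_21 = 70.75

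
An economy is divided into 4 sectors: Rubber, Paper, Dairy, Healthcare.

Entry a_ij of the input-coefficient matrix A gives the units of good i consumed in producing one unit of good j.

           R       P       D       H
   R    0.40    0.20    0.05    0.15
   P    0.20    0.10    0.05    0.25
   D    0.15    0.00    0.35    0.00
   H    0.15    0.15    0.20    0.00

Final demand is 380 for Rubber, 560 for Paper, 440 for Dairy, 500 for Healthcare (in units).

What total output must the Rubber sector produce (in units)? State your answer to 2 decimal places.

x_R = 1430.06

I − A =
  [   0.60    -0.20    -0.05    -0.15]
  [  -0.20     0.90    -0.05    -0.25]
  [  -0.15     0.00     0.65     0.00]
  [  -0.15    -0.15    -0.20     1.00]
Compute the cofactors C_ij = (−1)^(i+j)·(3×3 minor ij) of I−A; the adjugate is their transpose:
adj(I−A) = Cᵀ =
  [ 0.560625   0.144625   0.091250   0.120250]
  [ 0.169375   0.363375   0.076750   0.116250]
  [ 0.129375   0.033375   0.445250   0.027750]
  [ 0.135375   0.082875   0.114250   0.316750]
det(I−A) = Σ_j (I−A)_1j·C_1j = (0.60)(0.560625) + (-0.20)(0.169375) + (-0.05)(0.129375) + (-0.15)(0.135375) = 0.275725
(I − A)⁻¹ = adj(I−A) / det(I−A) ≈
  [   2.0333     0.5245     0.3309     0.4361]
  [   0.6143     1.3179     0.2784     0.4216]
  [   0.4692     0.1210     1.6148     0.1006]
  [   0.4910     0.3006     0.4144     1.1488]
x = (I − A)⁻¹ d = adj(I−A)·d / det(I−A), with det(I−A) = 0.275725:
  x_R = (0.560625·380 + 0.144625·560 + 0.091250·440 + 0.120250·500) / 0.275725 = 394.3025 / 0.275725 ≈ 1430.06
  x_P = (0.169375·380 + 0.363375·560 + 0.076750·440 + 0.116250·500) / 0.275725 = 359.7475 / 0.275725 ≈ 1304.73
  x_D = (0.129375·380 + 0.033375·560 + 0.445250·440 + 0.027750·500) / 0.275725 = 277.6375 / 0.275725 ≈ 1006.94
  x_H = (0.135375·380 + 0.082875·560 + 0.114250·440 + 0.316750·500) / 0.275725 = 306.4975 / 0.275725 ≈ 1111.61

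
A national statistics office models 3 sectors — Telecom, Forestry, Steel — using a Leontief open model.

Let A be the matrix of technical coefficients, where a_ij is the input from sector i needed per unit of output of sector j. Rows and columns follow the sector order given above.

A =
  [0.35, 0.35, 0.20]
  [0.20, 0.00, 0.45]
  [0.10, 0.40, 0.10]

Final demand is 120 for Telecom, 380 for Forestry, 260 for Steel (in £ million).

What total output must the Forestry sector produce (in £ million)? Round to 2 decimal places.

I − A =
  [   0.65    -0.35    -0.20]
  [  -0.20     1.00    -0.45]
  [  -0.10    -0.40     0.90]
Cofactors of I−A, C_ij = (−1)^(i+j)·(minor ij) (rows/columns in the sector order above):
  C_11 = (1.00)(0.90) − (-0.45)(-0.40) = 0.7200
  C_12 = −[(-0.20)(0.90) − (-0.45)(-0.10)] = 0.2250
  C_13 = (-0.20)(-0.40) − (1.00)(-0.10) = 0.1800
  C_21 = −[(-0.35)(0.90) − (-0.20)(-0.40)] = 0.3950
  C_22 = (0.65)(0.90) − (-0.20)(-0.10) = 0.5650
  C_23 = −[(0.65)(-0.40) − (-0.35)(-0.10)] = 0.2950
  C_31 = (-0.35)(-0.45) − (-0.20)(1.00) = 0.3575
  C_32 = −[(0.65)(-0.45) − (-0.20)(-0.20)] = 0.3325
  C_33 = (0.65)(1.00) − (-0.35)(-0.20) = 0.5800
det(I−A) = Σ_j (I−A)_1j·C_1j = (0.65)(0.7200) + (-0.35)(0.2250) + (-0.20)(0.1800) = 0.35325
adj(I−A) = Cᵀ =
  [ 0.7200   0.3950   0.3575]
  [ 0.2250   0.5650   0.3325]
  [ 0.1800   0.2950   0.5800]
(I − A)⁻¹ = adj(I−A) / det(I−A) ≈
  [   2.0382     1.1182     1.0120]
  [   0.6369     1.5994     0.9413]
  [   0.5096     0.8351     1.6419]
x = (I − A)⁻¹ d = adj(I−A)·d / det(I−A), with det(I−A) = 0.35325:
  x_T = (0.7200·120 + 0.3950·380 + 0.3575·260) / 0.35325 = 329.45 / 0.35325 ≈ 932.63
  x_F = (0.2250·120 + 0.5650·380 + 0.3325·260) / 0.35325 = 328.15 / 0.35325 ≈ 928.95
  x_S = (0.1800·120 + 0.2950·380 + 0.5800·260) / 0.35325 = 284.50 / 0.35325 ≈ 805.38

x_F = 928.95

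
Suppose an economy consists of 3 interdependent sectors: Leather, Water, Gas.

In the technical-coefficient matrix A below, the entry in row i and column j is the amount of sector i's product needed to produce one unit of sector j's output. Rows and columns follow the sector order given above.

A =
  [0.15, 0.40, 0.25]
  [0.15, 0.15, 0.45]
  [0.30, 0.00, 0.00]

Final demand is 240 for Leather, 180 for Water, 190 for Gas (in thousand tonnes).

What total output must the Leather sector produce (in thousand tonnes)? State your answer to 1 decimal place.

I − A =
  [   0.85    -0.40    -0.25]
  [  -0.15     0.85    -0.45]
  [  -0.30     0.00     1.00]
Cofactors of I−A, C_ij = (−1)^(i+j)·(minor ij) (rows/columns in the sector order above):
  C_11 = (0.85)(1.00) − (-0.45)(0.00) = 0.8500
  C_12 = −[(-0.15)(1.00) − (-0.45)(-0.30)] = 0.2850
  C_13 = (-0.15)(0.00) − (0.85)(-0.30) = 0.2550
  C_21 = −[(-0.40)(1.00) − (-0.25)(0.00)] = 0.4000
  C_22 = (0.85)(1.00) − (-0.25)(-0.30) = 0.7750
  C_23 = −[(0.85)(0.00) − (-0.40)(-0.30)] = 0.1200
  C_31 = (-0.40)(-0.45) − (-0.25)(0.85) = 0.3925
  C_32 = −[(0.85)(-0.45) − (-0.25)(-0.15)] = 0.4200
  C_33 = (0.85)(0.85) − (-0.40)(-0.15) = 0.6625
det(I−A) = Σ_j (I−A)_1j·C_1j = (0.85)(0.8500) + (-0.40)(0.2850) + (-0.25)(0.2550) = 0.54475
adj(I−A) = Cᵀ =
  [ 0.8500   0.4000   0.3925]
  [ 0.2850   0.7750   0.4200]
  [ 0.2550   0.1200   0.6625]
(I − A)⁻¹ = adj(I−A) / det(I−A) ≈
  [   1.5603     0.7343     0.7205]
  [   0.5232     1.4227     0.7710]
  [   0.4681     0.2203     1.2162]
x = (I − A)⁻¹ d = adj(I−A)·d / det(I−A), with det(I−A) = 0.54475:
  x_L = (0.8500·240 + 0.4000·180 + 0.3925·190) / 0.54475 = 350.575 / 0.54475 ≈ 643.6
  x_W = (0.2850·240 + 0.7750·180 + 0.4200·190) / 0.54475 = 287.70 / 0.54475 ≈ 528.1
  x_G = (0.2550·240 + 0.1200·180 + 0.6625·190) / 0.54475 = 208.675 / 0.54475 ≈ 383.1

x_L = 643.6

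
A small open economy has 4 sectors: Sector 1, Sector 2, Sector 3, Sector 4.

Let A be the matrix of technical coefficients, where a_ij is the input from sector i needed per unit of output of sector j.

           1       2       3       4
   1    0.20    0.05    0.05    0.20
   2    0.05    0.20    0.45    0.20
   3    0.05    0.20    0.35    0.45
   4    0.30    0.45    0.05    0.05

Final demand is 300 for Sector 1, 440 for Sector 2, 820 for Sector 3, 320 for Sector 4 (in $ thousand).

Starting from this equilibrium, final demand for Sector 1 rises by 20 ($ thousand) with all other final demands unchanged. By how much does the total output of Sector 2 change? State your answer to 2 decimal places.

Δx_2 = 21.08

I − A =
  [   0.80    -0.05    -0.05    -0.20]
  [  -0.05     0.80    -0.45    -0.20]
  [  -0.05    -0.20     0.65    -0.45]
  [  -0.30    -0.45    -0.05     0.95]
Compute the cofactors C_ij = (−1)^(i+j)·(3×3 minor ij) of I−A; the adjugate is their transpose:
adj(I−A) = Cᵀ =
  [ 0.238875   0.109875   0.103875   0.122625]
  [ 0.151375   0.427375   0.328875   0.277625]
  [ 0.173125   0.315625   0.478125   0.329375]
  [ 0.156250   0.253750   0.213750   0.338750]
det(I−A) = Σ_j (I−A)_1j·C_1j = (0.80)(0.238875) + (-0.05)(0.151375) + (-0.05)(0.173125) + (-0.20)(0.156250) = 0.143625
(I − A)⁻¹ = adj(I−A) / det(I−A) ≈
  [   1.6632     0.7650     0.7232     0.8538]
  [   1.0540     2.9756     2.2898     1.9330]
  [   1.2054     2.1976     3.3290     2.2933]
  [   1.0879     1.7668     1.4883     2.3586]
Δx = (I − A)⁻¹ Δd with Δd having +20 in the Sector 1 component and 0 elsewhere.
So Δx_2 = L_21 · (+20), where L_21 = adj(I−A)_21 / det(I−A) = 0.151375 / 0.143625.
Δx_2 = 0.151375 × (+20) / 0.143625 = 3.0275 / 0.143625 ≈ 21.08.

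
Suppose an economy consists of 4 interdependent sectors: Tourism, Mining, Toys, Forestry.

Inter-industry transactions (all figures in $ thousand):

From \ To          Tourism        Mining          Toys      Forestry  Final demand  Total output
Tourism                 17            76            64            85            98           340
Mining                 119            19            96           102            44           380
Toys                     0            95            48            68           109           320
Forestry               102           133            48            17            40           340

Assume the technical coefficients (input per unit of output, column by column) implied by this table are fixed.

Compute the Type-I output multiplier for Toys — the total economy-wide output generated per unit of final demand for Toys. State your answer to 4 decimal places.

m_3 = 4.8562

Technical coefficients a_ij = z_ij / X_j:
  a_11 = 17/340 = 0.05, a_21 = 119/340 = 0.35, a_31 = 0/340 = 0.00, a_41 = 102/340 = 0.30
  a_12 = 76/380 = 0.20, a_22 = 19/380 = 0.05, a_32 = 95/380 = 0.25, a_42 = 133/380 = 0.35
  a_13 = 64/320 = 0.20, a_23 = 96/320 = 0.30, a_33 = 48/320 = 0.15, a_43 = 48/320 = 0.15
  a_14 = 85/340 = 0.25, a_24 = 102/340 = 0.30, a_34 = 68/340 = 0.20, a_44 = 17/340 = 0.05
I − A =
  [   0.95    -0.20    -0.20    -0.25]
  [  -0.35     0.95    -0.30    -0.30]
  [   0.00    -0.25     0.85    -0.20]
  [  -0.30    -0.35    -0.15     0.95]
Compute the cofactors C_ij = (−1)^(i+j)·(3×3 minor ij) of I−A; the adjugate is their transpose:
adj(I−A) = Cᵀ =
  [ 0.545875   0.300750   0.287375   0.299125]
  [ 0.366625   0.662875   0.388625   0.387625]
  [ 0.187125   0.285375   0.571250   0.259625]
  [ 0.337000   0.384250   0.324125   0.618875]
det(I−A) = Σ_j (I−A)_1j·C_1j = (0.95)(0.545875) + (-0.20)(0.366625) + (-0.20)(0.187125) + (-0.25)(0.337000) = 0.32358125
(I − A)⁻¹ = adj(I−A) / det(I−A) ≈
  [   1.68698     0.92944     0.88811     0.92442]
  [   1.13302     2.04856     1.20101     1.19792]
  [   0.57829     0.88193     1.76540     0.80235]
  [   1.04147     1.18749     1.00168     1.91258]
The output multiplier for sector j is the column-j sum of the Leontief inverse (I − A)⁻¹ = adj(I−A) / det(I−A).
Column 3 of adj(I−A): (0.287375, 0.388625, 0.571250, 0.324125); det(I−A) = 0.32358125.
m_3 = (0.287375 + 0.388625 + 0.571250 + 0.324125) / 0.32358125 = 1.571375 / 0.32358125 ≈ 4.8562.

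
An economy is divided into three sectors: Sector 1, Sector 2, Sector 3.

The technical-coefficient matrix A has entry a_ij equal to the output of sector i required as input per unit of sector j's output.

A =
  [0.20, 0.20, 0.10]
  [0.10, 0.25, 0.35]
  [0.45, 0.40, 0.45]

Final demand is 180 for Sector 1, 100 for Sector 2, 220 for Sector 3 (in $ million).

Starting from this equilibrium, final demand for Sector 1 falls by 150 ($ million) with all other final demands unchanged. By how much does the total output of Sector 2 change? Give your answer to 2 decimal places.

Δx_2 = -231.40

I − A =
  [   0.80    -0.20    -0.10]
  [  -0.10     0.75    -0.35]
  [  -0.45    -0.40     0.55]
Cofactors of I−A, C_ij = (−1)^(i+j)·(minor ij) (rows/columns in the sector order above):
  C_11 = (0.75)(0.55) − (-0.35)(-0.40) = 0.2725
  C_12 = −[(-0.10)(0.55) − (-0.35)(-0.45)] = 0.2125
  C_13 = (-0.10)(-0.40) − (0.75)(-0.45) = 0.3775
  C_21 = −[(-0.20)(0.55) − (-0.10)(-0.40)] = 0.1500
  C_22 = (0.80)(0.55) − (-0.10)(-0.45) = 0.3950
  C_23 = −[(0.80)(-0.40) − (-0.20)(-0.45)] = 0.4100
  C_31 = (-0.20)(-0.35) − (-0.10)(0.75) = 0.1450
  C_32 = −[(0.80)(-0.35) − (-0.10)(-0.10)] = 0.2900
  C_33 = (0.80)(0.75) − (-0.20)(-0.10) = 0.5800
det(I−A) = Σ_j (I−A)_1j·C_1j = (0.80)(0.2725) + (-0.20)(0.2125) + (-0.10)(0.3775) = 0.13775
adj(I−A) = Cᵀ =
  [ 0.2725   0.1500   0.1450]
  [ 0.2125   0.3950   0.2900]
  [ 0.3775   0.4100   0.5800]
(I − A)⁻¹ = adj(I−A) / det(I−A) ≈
  [   1.9782     1.0889     1.0526]
  [   1.5426     2.8675     2.1053]
  [   2.7405     2.9764     4.2105]
Δx = (I − A)⁻¹ Δd with Δd having -150 in the Sector 1 component and 0 elsewhere.
So Δx_2 = L_21 · (-150), where L_21 = adj(I−A)_21 / det(I−A) = 0.2125 / 0.13775.
Δx_2 = 0.2125 × (-150) / 0.13775 = -31.875 / 0.13775 ≈ -231.40.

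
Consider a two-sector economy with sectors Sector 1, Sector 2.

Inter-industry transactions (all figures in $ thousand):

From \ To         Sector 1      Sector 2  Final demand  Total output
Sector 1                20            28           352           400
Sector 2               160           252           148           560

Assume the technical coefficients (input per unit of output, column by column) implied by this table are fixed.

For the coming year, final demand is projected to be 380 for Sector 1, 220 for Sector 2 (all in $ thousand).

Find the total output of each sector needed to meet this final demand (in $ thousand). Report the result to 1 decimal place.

x_1 = 437.8, x_2 = 718.4

Technical coefficients a_ij = z_ij / X_j:
  a_11 = 20/400 = 0.05, a_21 = 160/400 = 0.40
  a_12 = 28/560 = 0.05, a_22 = 252/560 = 0.45
I − A =
  [   0.95    -0.05]
  [  -0.40     0.55]
det(I−A) = (0.95)(0.55) − (-0.05)(-0.40) = 0.5025
adj(I−A) = [[0.55, 0.05], [0.40, 0.95]]
(I − A)⁻¹ = adj(I−A) / det(I−A) ≈
  [   1.0945     0.0995]
  [   0.7960     1.8905]
x = (I − A)⁻¹ d = adj(I−A)·d / det(I−A), with det(I−A) = 0.5025:
  x_1 = (0.55·380 + 0.05·220) / 0.5025 = 220.00 / 0.5025 ≈ 437.8
  x_2 = (0.40·380 + 0.95·220) / 0.5025 = 361.00 / 0.5025 ≈ 718.4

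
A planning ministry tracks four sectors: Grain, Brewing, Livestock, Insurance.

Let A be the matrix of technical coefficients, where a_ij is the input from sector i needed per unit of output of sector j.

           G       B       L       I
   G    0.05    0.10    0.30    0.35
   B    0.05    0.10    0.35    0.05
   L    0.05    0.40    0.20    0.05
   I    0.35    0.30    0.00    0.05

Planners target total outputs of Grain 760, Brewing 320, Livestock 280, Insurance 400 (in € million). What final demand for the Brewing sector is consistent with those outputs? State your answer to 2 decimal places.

I − A =
  [   0.95    -0.10    -0.30    -0.35]
  [  -0.05     0.90    -0.35    -0.05]
  [  -0.05    -0.40     0.80    -0.05]
  [  -0.35    -0.30     0.00     0.95]
d = (I − A) x:
  d_G = (+0.95)·760 + (-0.10)·320 + (-0.30)·280 + (-0.35)·400 = 466.00
  d_B = (-0.05)·760 + (+0.90)·320 + (-0.35)·280 + (-0.05)·400 = 132.00
  d_L = (-0.05)·760 + (-0.40)·320 + (+0.80)·280 + (-0.05)·400 = 38.00
  d_I = (-0.35)·760 + (-0.30)·320 + (+0.00)·280 + (+0.95)·400 = 18.00

d_B = 132.00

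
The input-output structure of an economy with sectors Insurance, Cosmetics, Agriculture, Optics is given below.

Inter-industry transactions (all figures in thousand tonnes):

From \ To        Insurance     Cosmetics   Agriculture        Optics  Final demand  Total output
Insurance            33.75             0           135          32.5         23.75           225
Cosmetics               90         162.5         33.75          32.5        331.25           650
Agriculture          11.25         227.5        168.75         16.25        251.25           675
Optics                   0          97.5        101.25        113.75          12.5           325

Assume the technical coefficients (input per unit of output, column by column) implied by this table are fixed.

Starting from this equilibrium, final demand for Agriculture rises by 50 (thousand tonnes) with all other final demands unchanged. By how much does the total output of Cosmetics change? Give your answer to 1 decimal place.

Δx_C = 19.6

Technical coefficients a_ij = z_ij / X_j:
  a_II = 33.75/225 = 0.15, a_CI = 90/225 = 0.40, a_AI = 11.25/225 = 0.05, a_OI = 0/225 = 0.00
  a_IC = 0/650 = 0.00, a_CC = 162.5/650 = 0.25, a_AC = 227.5/650 = 0.35, a_OC = 97.5/650 = 0.15
  a_IA = 135/675 = 0.20, a_CA = 33.75/675 = 0.05, a_AA = 168.75/675 = 0.25, a_OA = 101.25/675 = 0.15
  a_IO = 32.5/325 = 0.10, a_CO = 32.5/325 = 0.10, a_AO = 16.25/325 = 0.05, a_OO = 113.75/325 = 0.35
I − A =
  [   0.85     0.00    -0.20    -0.10]
  [  -0.40     0.75    -0.05    -0.10]
  [  -0.05    -0.35     0.75    -0.05]
  [   0.00    -0.15    -0.15     0.65]
Compute the cofactors C_ij = (−1)^(i+j)·(3×3 minor ij) of I−A; the adjugate is their transpose:
adj(I−A) = Cᵀ =
  [ 0.331750   0.063500   0.106500   0.069000]
  [ 0.194375   0.400750   0.098375   0.099125]
  [ 0.117625   0.200500   0.395625   0.079375]
  [ 0.072000   0.138750   0.114000   0.427750]
det(I−A) = Σ_j (I−A)_1j·C_1j = (0.85)(0.331750) + (0.00)(0.194375) + (-0.20)(0.117625) + (-0.10)(0.072000) = 0.2512625
(I − A)⁻¹ = adj(I−A) / det(I−A) ≈
  [   1.3203     0.2527     0.4239     0.2746]
  [   0.7736     1.5949     0.3915     0.3945]
  [   0.4681     0.7980     1.5745     0.3159]
  [   0.2866     0.5522     0.4537     1.7024]
Δx = (I − A)⁻¹ Δd with Δd having +50 in the Agriculture component and 0 elsewhere.
So Δx_C = L_CA · (+50), where L_CA = adj(I−A)_CA / det(I−A) = 0.098375 / 0.2512625.
Δx_C = 0.098375 × (+50) / 0.2512625 = 4.91875 / 0.2512625 ≈ 19.6.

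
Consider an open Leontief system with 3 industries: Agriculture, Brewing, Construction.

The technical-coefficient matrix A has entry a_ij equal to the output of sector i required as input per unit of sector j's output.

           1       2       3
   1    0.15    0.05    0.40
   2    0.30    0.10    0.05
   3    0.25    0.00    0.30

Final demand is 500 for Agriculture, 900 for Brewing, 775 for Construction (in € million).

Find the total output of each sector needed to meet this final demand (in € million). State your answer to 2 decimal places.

x_1 = 1444.46, x_2 = 1571.65, x_3 = 1623.02

I − A =
  [   0.85    -0.05    -0.40]
  [  -0.30     0.90    -0.05]
  [  -0.25     0.00     0.70]
Cofactors of I−A, C_ij = (−1)^(i+j)·(minor ij) (rows/columns in the sector order above):
  C_11 = (0.90)(0.70) − (-0.05)(0.00) = 0.6300
  C_12 = −[(-0.30)(0.70) − (-0.05)(-0.25)] = 0.2225
  C_13 = (-0.30)(0.00) − (0.90)(-0.25) = 0.2250
  C_21 = −[(-0.05)(0.70) − (-0.40)(0.00)] = 0.0350
  C_22 = (0.85)(0.70) − (-0.40)(-0.25) = 0.4950
  C_23 = −[(0.85)(0.00) − (-0.05)(-0.25)] = 0.0125
  C_31 = (-0.05)(-0.05) − (-0.40)(0.90) = 0.3625
  C_32 = −[(0.85)(-0.05) − (-0.40)(-0.30)] = 0.1625
  C_33 = (0.85)(0.90) − (-0.05)(-0.30) = 0.7500
det(I−A) = Σ_j (I−A)_1j·C_1j = (0.85)(0.6300) + (-0.05)(0.2225) + (-0.40)(0.2250) = 0.434375
adj(I−A) = Cᵀ =
  [ 0.6300   0.0350   0.3625]
  [ 0.2225   0.4950   0.1625]
  [ 0.2250   0.0125   0.7500]
(I − A)⁻¹ = adj(I−A) / det(I−A) ≈
  [   1.4504     0.0806     0.8345]
  [   0.5122     1.1396     0.3741]
  [   0.5180     0.0288     1.7266]
x = (I − A)⁻¹ d = adj(I−A)·d / det(I−A), with det(I−A) = 0.434375:
  x_1 = (0.6300·500 + 0.0350·900 + 0.3625·775) / 0.434375 = 627.4375 / 0.434375 ≈ 1444.46
  x_2 = (0.2225·500 + 0.4950·900 + 0.1625·775) / 0.434375 = 682.6875 / 0.434375 ≈ 1571.65
  x_3 = (0.2250·500 + 0.0125·900 + 0.7500·775) / 0.434375 = 705.00 / 0.434375 ≈ 1623.02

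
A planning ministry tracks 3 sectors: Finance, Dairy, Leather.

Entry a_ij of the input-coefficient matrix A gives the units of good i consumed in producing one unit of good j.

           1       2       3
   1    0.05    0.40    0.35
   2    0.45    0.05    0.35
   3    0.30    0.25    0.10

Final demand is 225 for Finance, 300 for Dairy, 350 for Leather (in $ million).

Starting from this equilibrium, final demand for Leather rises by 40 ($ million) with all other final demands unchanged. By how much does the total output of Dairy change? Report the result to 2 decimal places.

Δx_2 = 50.78

I − A =
  [   0.95    -0.40    -0.35]
  [  -0.45     0.95    -0.35]
  [  -0.30    -0.25     0.90]
Cofactors of I−A, C_ij = (−1)^(i+j)·(minor ij) (rows/columns in the sector order above):
  C_11 = (0.95)(0.90) − (-0.35)(-0.25) = 0.7675
  C_12 = −[(-0.45)(0.90) − (-0.35)(-0.30)] = 0.5100
  C_13 = (-0.45)(-0.25) − (0.95)(-0.30) = 0.3975
  C_21 = −[(-0.40)(0.90) − (-0.35)(-0.25)] = 0.4475
  C_22 = (0.95)(0.90) − (-0.35)(-0.30) = 0.7500
  C_23 = −[(0.95)(-0.25) − (-0.40)(-0.30)] = 0.3575
  C_31 = (-0.40)(-0.35) − (-0.35)(0.95) = 0.4725
  C_32 = −[(0.95)(-0.35) − (-0.35)(-0.45)] = 0.4900
  C_33 = (0.95)(0.95) − (-0.40)(-0.45) = 0.7225
det(I−A) = Σ_j (I−A)_1j·C_1j = (0.95)(0.7675) + (-0.40)(0.5100) + (-0.35)(0.3975) = 0.3860
adj(I−A) = Cᵀ =
  [ 0.7675   0.4475   0.4725]
  [ 0.5100   0.7500   0.4900]
  [ 0.3975   0.3575   0.7225]
(I − A)⁻¹ = adj(I−A) / det(I−A) ≈
  [   1.9883     1.1593     1.2241]
  [   1.3212     1.9430     1.2694]
  [   1.0298     0.9262     1.8718]
Δx = (I − A)⁻¹ Δd with Δd having +40 in the Leather component and 0 elsewhere.
So Δx_2 = L_23 · (+40), where L_23 = adj(I−A)_23 / det(I−A) = 0.4900 / 0.3860.
Δx_2 = 0.4900 × (+40) / 0.3860 = 19.60 / 0.3860 ≈ 50.78.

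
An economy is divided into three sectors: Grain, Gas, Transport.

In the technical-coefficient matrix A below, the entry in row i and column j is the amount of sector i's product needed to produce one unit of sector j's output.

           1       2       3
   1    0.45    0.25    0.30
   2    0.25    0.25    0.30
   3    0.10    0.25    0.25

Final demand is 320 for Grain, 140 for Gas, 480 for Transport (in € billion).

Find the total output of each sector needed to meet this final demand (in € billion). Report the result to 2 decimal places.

x_1 = 1952.17, x_2 = 1381.74, x_3 = 1360.87

I − A =
  [   0.55    -0.25    -0.30]
  [  -0.25     0.75    -0.30]
  [  -0.10    -0.25     0.75]
Cofactors of I−A, C_ij = (−1)^(i+j)·(minor ij) (rows/columns in the sector order above):
  C_11 = (0.75)(0.75) − (-0.30)(-0.25) = 0.4875
  C_12 = −[(-0.25)(0.75) − (-0.30)(-0.10)] = 0.2175
  C_13 = (-0.25)(-0.25) − (0.75)(-0.10) = 0.1375
  C_21 = −[(-0.25)(0.75) − (-0.30)(-0.25)] = 0.2625
  C_22 = (0.55)(0.75) − (-0.30)(-0.10) = 0.3825
  C_23 = −[(0.55)(-0.25) − (-0.25)(-0.10)] = 0.1625
  C_31 = (-0.25)(-0.30) − (-0.30)(0.75) = 0.3000
  C_32 = −[(0.55)(-0.30) − (-0.30)(-0.25)] = 0.2400
  C_33 = (0.55)(0.75) − (-0.25)(-0.25) = 0.3500
det(I−A) = Σ_j (I−A)_1j·C_1j = (0.55)(0.4875) + (-0.25)(0.2175) + (-0.30)(0.1375) = 0.1725
adj(I−A) = Cᵀ =
  [ 0.4875   0.2625   0.3000]
  [ 0.2175   0.3825   0.2400]
  [ 0.1375   0.1625   0.3500]
(I − A)⁻¹ = adj(I−A) / det(I−A) ≈
  [   2.8261     1.5217     1.7391]
  [   1.2609     2.2174     1.3913]
  [   0.7971     0.9420     2.0290]
x = (I − A)⁻¹ d = adj(I−A)·d / det(I−A), with det(I−A) = 0.1725:
  x_1 = (0.4875·320 + 0.2625·140 + 0.3000·480) / 0.1725 = 336.75 / 0.1725 ≈ 1952.17
  x_2 = (0.2175·320 + 0.3825·140 + 0.2400·480) / 0.1725 = 238.35 / 0.1725 ≈ 1381.74
  x_3 = (0.1375·320 + 0.1625·140 + 0.3500·480) / 0.1725 = 234.75 / 0.1725 ≈ 1360.87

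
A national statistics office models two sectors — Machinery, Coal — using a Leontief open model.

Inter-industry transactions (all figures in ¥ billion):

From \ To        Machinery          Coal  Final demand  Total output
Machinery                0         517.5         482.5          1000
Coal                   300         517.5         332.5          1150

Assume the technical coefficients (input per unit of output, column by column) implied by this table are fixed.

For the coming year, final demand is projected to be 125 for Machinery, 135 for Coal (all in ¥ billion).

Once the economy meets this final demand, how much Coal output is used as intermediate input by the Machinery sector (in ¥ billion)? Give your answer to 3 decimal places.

Technical coefficients a_ij = z_ij / X_j:
  a_MM = 0/1000 = 0.00, a_CM = 300/1000 = 0.30
  a_MC = 517.5/1150 = 0.45, a_CC = 517.5/1150 = 0.45
I − A =
  [   1.00    -0.45]
  [  -0.30     0.55]
det(I−A) = (1.00)(0.55) − (-0.45)(-0.30) = 0.4150
adj(I−A) = [[0.55, 0.45], [0.30, 1.00]]
(I − A)⁻¹ = adj(I−A) / det(I−A) ≈
  [   1.3253     1.0843]
  [   0.7229     2.4096]
First solve x = (I − A)⁻¹ d = adj(I−A)·d / det(I−A); in particular x_M = (0.55·125 + 0.45·135) / 0.4150 = 129.50 / 0.4150 ≈ 312.04819.
Intermediate flow from C to M: z_CM = a_CM · x_M = 0.30 × 129.50 / 0.4150 = 38.85 / 0.4150 ≈ 93.614.

z_CM = 93.614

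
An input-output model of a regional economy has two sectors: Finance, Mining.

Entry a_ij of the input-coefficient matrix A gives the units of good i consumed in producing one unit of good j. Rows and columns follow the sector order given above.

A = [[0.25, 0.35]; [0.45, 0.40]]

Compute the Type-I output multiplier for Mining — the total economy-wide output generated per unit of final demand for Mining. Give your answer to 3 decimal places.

m_M = 3.761

I − A =
  [   0.75    -0.35]
  [  -0.45     0.60]
det(I−A) = (0.75)(0.60) − (-0.35)(-0.45) = 0.2925
adj(I−A) = [[0.60, 0.35], [0.45, 0.75]]
(I − A)⁻¹ = adj(I−A) / det(I−A) ≈
  [   2.0513     1.1966]
  [   1.5385     2.5641]
The output multiplier for sector j is the column-j sum of the Leontief inverse (I − A)⁻¹ = adj(I−A) / det(I−A).
Column M of adj(I−A): (0.35, 0.75); det(I−A) = 0.2925.
m_M = (0.35 + 0.75) / 0.2925 = 1.10 / 0.2925 ≈ 3.761.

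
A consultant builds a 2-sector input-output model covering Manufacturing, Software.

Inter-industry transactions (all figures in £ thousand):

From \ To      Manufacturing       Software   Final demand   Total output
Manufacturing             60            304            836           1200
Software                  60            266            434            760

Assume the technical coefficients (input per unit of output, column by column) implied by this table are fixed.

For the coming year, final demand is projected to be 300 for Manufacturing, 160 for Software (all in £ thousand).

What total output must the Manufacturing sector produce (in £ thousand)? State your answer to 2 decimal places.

Technical coefficients a_ij = z_ij / X_j:
  a_MM = 60/1200 = 0.05, a_SM = 60/1200 = 0.05
  a_MS = 304/760 = 0.40, a_SS = 266/760 = 0.35
I − A =
  [   0.95    -0.40]
  [  -0.05     0.65]
det(I−A) = (0.95)(0.65) − (-0.40)(-0.05) = 0.5975
adj(I−A) = [[0.65, 0.40], [0.05, 0.95]]
(I − A)⁻¹ = adj(I−A) / det(I−A) ≈
  [   1.0879     0.6695]
  [   0.0837     1.5900]
x = (I − A)⁻¹ d = adj(I−A)·d / det(I−A), with det(I−A) = 0.5975:
  x_M = (0.65·300 + 0.40·160) / 0.5975 = 259.00 / 0.5975 ≈ 433.47
  x_S = (0.05·300 + 0.95·160) / 0.5975 = 167.00 / 0.5975 ≈ 279.50

x_M = 433.47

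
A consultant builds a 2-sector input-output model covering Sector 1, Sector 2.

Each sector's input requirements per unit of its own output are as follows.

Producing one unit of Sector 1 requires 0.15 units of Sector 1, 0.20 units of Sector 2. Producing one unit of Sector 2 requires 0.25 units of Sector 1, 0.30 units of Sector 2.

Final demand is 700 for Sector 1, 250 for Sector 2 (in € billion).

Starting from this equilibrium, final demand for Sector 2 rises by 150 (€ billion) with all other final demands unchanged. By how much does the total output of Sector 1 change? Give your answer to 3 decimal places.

I − A =
  [   0.85    -0.25]
  [  -0.20     0.70]
det(I−A) = (0.85)(0.70) − (-0.25)(-0.20) = 0.5450
adj(I−A) = [[0.70, 0.25], [0.20, 0.85]]
(I − A)⁻¹ = adj(I−A) / det(I−A) ≈
  [   1.2844     0.4587]
  [   0.3670     1.5596]
Δx = (I − A)⁻¹ Δd with Δd having +150 in the Sector 2 component and 0 elsewhere.
So Δx_1 = L_12 · (+150), where L_12 = adj(I−A)_12 / det(I−A) = 0.25 / 0.5450.
Δx_1 = 0.25 × (+150) / 0.5450 = 37.50 / 0.5450 ≈ 68.807.

Δx_1 = 68.807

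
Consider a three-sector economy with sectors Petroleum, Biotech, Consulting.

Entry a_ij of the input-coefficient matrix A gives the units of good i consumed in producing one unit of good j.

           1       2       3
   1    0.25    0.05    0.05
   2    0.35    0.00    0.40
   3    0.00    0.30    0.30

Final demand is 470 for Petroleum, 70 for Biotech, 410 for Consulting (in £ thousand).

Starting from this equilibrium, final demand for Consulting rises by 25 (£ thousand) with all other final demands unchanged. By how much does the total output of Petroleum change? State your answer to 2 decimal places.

Δx_1 = 4.19

I − A =
  [   0.75    -0.05    -0.05]
  [  -0.35     1.00    -0.40]
  [   0.00    -0.30     0.70]
Cofactors of I−A, C_ij = (−1)^(i+j)·(minor ij) (rows/columns in the sector order above):
  C_11 = (1.00)(0.70) − (-0.40)(-0.30) = 0.5800
  C_12 = −[(-0.35)(0.70) − (-0.40)(0.00)] = 0.2450
  C_13 = (-0.35)(-0.30) − (1.00)(0.00) = 0.1050
  C_21 = −[(-0.05)(0.70) − (-0.05)(-0.30)] = 0.0500
  C_22 = (0.75)(0.70) − (-0.05)(0.00) = 0.5250
  C_23 = −[(0.75)(-0.30) − (-0.05)(0.00)] = 0.2250
  C_31 = (-0.05)(-0.40) − (-0.05)(1.00) = 0.0700
  C_32 = −[(0.75)(-0.40) − (-0.05)(-0.35)] = 0.3175
  C_33 = (0.75)(1.00) − (-0.05)(-0.35) = 0.7325
det(I−A) = Σ_j (I−A)_1j·C_1j = (0.75)(0.5800) + (-0.05)(0.2450) + (-0.05)(0.1050) = 0.4175
adj(I−A) = Cᵀ =
  [ 0.5800   0.0500   0.0700]
  [ 0.2450   0.5250   0.3175]
  [ 0.1050   0.2250   0.7325]
(I − A)⁻¹ = adj(I−A) / det(I−A) ≈
  [   1.3892     0.1198     0.1677]
  [   0.5868     1.2575     0.7605]
  [   0.2515     0.5389     1.7545]
Δx = (I − A)⁻¹ Δd with Δd having +25 in the Consulting component and 0 elsewhere.
So Δx_1 = L_13 · (+25), where L_13 = adj(I−A)_13 / det(I−A) = 0.0700 / 0.4175.
Δx_1 = 0.0700 × (+25) / 0.4175 = 1.75 / 0.4175 ≈ 4.19.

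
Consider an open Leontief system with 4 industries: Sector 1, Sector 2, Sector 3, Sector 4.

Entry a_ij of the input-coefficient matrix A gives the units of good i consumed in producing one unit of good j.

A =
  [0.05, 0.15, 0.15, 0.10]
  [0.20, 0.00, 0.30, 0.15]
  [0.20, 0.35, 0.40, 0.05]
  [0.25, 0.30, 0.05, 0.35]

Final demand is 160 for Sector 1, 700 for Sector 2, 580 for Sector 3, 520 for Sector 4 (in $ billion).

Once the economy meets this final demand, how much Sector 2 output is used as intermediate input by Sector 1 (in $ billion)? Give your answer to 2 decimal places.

I − A =
  [   0.95    -0.15    -0.15    -0.10]
  [  -0.20     1.00    -0.30    -0.15]
  [  -0.20    -0.35     0.60    -0.05]
  [  -0.25    -0.30    -0.05     0.65]
Compute the cofactors C_ij = (−1)^(i+j)·(3×3 minor ij) of I−A; the adjugate is their transpose:
adj(I−A) = Cᵀ =
  [ 0.285125   0.114250   0.135125   0.080625]
  [ 0.144250   0.330750   0.211000   0.114750]
  [ 0.195125   0.249000   0.518625   0.127375]
  [ 0.191250   0.215750   0.189250   0.402750]
det(I−A) = Σ_j (I−A)_1j·C_1j = (0.95)(0.285125) + (-0.15)(0.144250) + (-0.15)(0.195125) + (-0.10)(0.191250) = 0.2008375
(I − A)⁻¹ = adj(I−A) / det(I−A) ≈
  [   1.4197     0.5689     0.6728     0.4014]
  [   0.7182     1.6469     1.0506     0.5714]
  [   0.9716     1.2398     2.5823     0.6342]
  [   0.9523     1.0743     0.9423     2.0054]
First solve x = (I − A)⁻¹ d = adj(I−A)·d / det(I−A); in particular x_1 = (0.285125·160 + 0.114250·700 + 0.135125·580 + 0.080625·520) / 0.2008375 = 245.8925 / 0.2008375 ≈ 1224.3356.
Intermediate flow from 2 to 1: z_21 = a_21 · x_1 = 0.20 × 245.8925 / 0.2008375 = 49.1785 / 0.2008375 ≈ 244.87.

z_21 = 244.87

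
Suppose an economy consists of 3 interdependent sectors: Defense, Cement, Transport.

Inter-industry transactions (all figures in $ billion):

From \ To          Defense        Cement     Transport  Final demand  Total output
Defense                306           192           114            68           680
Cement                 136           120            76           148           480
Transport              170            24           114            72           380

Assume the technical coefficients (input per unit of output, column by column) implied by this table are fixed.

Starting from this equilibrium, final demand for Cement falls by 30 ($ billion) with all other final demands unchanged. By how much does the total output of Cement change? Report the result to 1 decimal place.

Technical coefficients a_ij = z_ij / X_j:
  a_DD = 306/680 = 0.45, a_CD = 136/680 = 0.20, a_TD = 170/680 = 0.25
  a_DC = 192/480 = 0.40, a_CC = 120/480 = 0.25, a_TC = 24/480 = 0.05
  a_DT = 114/380 = 0.30, a_CT = 76/380 = 0.20, a_TT = 114/380 = 0.30
I − A =
  [   0.55    -0.40    -0.30]
  [  -0.20     0.75    -0.20]
  [  -0.25    -0.05     0.70]
Cofactors of I−A, C_ij = (−1)^(i+j)·(minor ij) (rows/columns in the sector order above):
  C_11 = (0.75)(0.70) − (-0.20)(-0.05) = 0.5150
  C_12 = −[(-0.20)(0.70) − (-0.20)(-0.25)] = 0.1900
  C_13 = (-0.20)(-0.05) − (0.75)(-0.25) = 0.1975
  C_21 = −[(-0.40)(0.70) − (-0.30)(-0.05)] = 0.2950
  C_22 = (0.55)(0.70) − (-0.30)(-0.25) = 0.3100
  C_23 = −[(0.55)(-0.05) − (-0.40)(-0.25)] = 0.1275
  C_31 = (-0.40)(-0.20) − (-0.30)(0.75) = 0.3050
  C_32 = −[(0.55)(-0.20) − (-0.30)(-0.20)] = 0.1700
  C_33 = (0.55)(0.75) − (-0.40)(-0.20) = 0.3325
det(I−A) = Σ_j (I−A)_1j·C_1j = (0.55)(0.5150) + (-0.40)(0.1900) + (-0.30)(0.1975) = 0.1480
adj(I−A) = Cᵀ =
  [ 0.5150   0.2950   0.3050]
  [ 0.1900   0.3100   0.1700]
  [ 0.1975   0.1275   0.3325]
(I − A)⁻¹ = adj(I−A) / det(I−A) ≈
  [   3.4797     1.9932     2.0608]
  [   1.2838     2.0946     1.1486]
  [   1.3345     0.8615     2.2466]
Δx = (I − A)⁻¹ Δd with Δd having -30 in the Cement component and 0 elsewhere.
So Δx_C = L_CC · (-30), where L_CC = adj(I−A)_CC / det(I−A) = 0.3100 / 0.1480.
Δx_C = 0.3100 × (-30) / 0.1480 = -9.30 / 0.1480 ≈ -62.8.

Δx_C = -62.8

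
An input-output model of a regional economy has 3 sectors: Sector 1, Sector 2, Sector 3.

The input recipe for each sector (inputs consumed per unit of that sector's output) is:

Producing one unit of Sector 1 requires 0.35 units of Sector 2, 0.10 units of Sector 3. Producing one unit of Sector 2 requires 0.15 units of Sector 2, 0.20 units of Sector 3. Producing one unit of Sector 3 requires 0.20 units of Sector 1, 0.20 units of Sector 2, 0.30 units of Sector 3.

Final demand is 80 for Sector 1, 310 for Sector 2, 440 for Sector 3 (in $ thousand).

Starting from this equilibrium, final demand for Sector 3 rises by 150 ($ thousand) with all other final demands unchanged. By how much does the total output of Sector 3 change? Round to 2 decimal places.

I − A =
  [   1.00     0.00    -0.20]
  [  -0.35     0.85    -0.20]
  [  -0.10    -0.20     0.70]
Cofactors of I−A, C_ij = (−1)^(i+j)·(minor ij) (rows/columns in the sector order above):
  C_11 = (0.85)(0.70) − (-0.20)(-0.20) = 0.5550
  C_12 = −[(-0.35)(0.70) − (-0.20)(-0.10)] = 0.2650
  C_13 = (-0.35)(-0.20) − (0.85)(-0.10) = 0.1550
  C_21 = −[(0.00)(0.70) − (-0.20)(-0.20)] = 0.0400
  C_22 = (1.00)(0.70) − (-0.20)(-0.10) = 0.6800
  C_23 = −[(1.00)(-0.20) − (0.00)(-0.10)] = 0.2000
  C_31 = (0.00)(-0.20) − (-0.20)(0.85) = 0.1700
  C_32 = −[(1.00)(-0.20) − (-0.20)(-0.35)] = 0.2700
  C_33 = (1.00)(0.85) − (0.00)(-0.35) = 0.8500
det(I−A) = Σ_j (I−A)_1j·C_1j = (1.00)(0.5550) + (0.00)(0.2650) + (-0.20)(0.1550) = 0.5240
adj(I−A) = Cᵀ =
  [ 0.5550   0.0400   0.1700]
  [ 0.2650   0.6800   0.2700]
  [ 0.1550   0.2000   0.8500]
(I − A)⁻¹ = adj(I−A) / det(I−A) ≈
  [   1.0592     0.0763     0.3244]
  [   0.5057     1.2977     0.5153]
  [   0.2958     0.3817     1.6221]
Δx = (I − A)⁻¹ Δd with Δd having +150 in the Sector 3 component and 0 elsewhere.
So Δx_3 = L_33 · (+150), where L_33 = adj(I−A)_33 / det(I−A) = 0.8500 / 0.5240.
Δx_3 = 0.8500 × (+150) / 0.5240 = 127.50 / 0.5240 ≈ 243.32.

Δx_3 = 243.32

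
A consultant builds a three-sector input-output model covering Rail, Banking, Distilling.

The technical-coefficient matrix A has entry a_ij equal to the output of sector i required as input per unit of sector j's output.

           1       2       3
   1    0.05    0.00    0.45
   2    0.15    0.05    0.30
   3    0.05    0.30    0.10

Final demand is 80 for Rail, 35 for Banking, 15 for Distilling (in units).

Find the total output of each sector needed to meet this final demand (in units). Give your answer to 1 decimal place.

x_1 = 105.6, x_2 = 67.8, x_3 = 45.1

I − A =
  [   0.95     0.00    -0.45]
  [  -0.15     0.95    -0.30]
  [  -0.05    -0.30     0.90]
Cofactors of I−A, C_ij = (−1)^(i+j)·(minor ij) (rows/columns in the sector order above):
  C_11 = (0.95)(0.90) − (-0.30)(-0.30) = 0.7650
  C_12 = −[(-0.15)(0.90) − (-0.30)(-0.05)] = 0.1500
  C_13 = (-0.15)(-0.30) − (0.95)(-0.05) = 0.0925
  C_21 = −[(0.00)(0.90) − (-0.45)(-0.30)] = 0.1350
  C_22 = (0.95)(0.90) − (-0.45)(-0.05) = 0.8325
  C_23 = −[(0.95)(-0.30) − (0.00)(-0.05)] = 0.2850
  C_31 = (0.00)(-0.30) − (-0.45)(0.95) = 0.4275
  C_32 = −[(0.95)(-0.30) − (-0.45)(-0.15)] = 0.3525
  C_33 = (0.95)(0.95) − (0.00)(-0.15) = 0.9025
det(I−A) = Σ_j (I−A)_1j·C_1j = (0.95)(0.7650) + (0.00)(0.1500) + (-0.45)(0.0925) = 0.685125
adj(I−A) = Cᵀ =
  [ 0.7650   0.1350   0.4275]
  [ 0.1500   0.8325   0.3525]
  [ 0.0925   0.2850   0.9025]
(I − A)⁻¹ = adj(I−A) / det(I−A) ≈
  [   1.1166     0.1970     0.6240]
  [   0.2189     1.2151     0.5145]
  [   0.1350     0.4160     1.3173]
x = (I − A)⁻¹ d = adj(I−A)·d / det(I−A), with det(I−A) = 0.685125:
  x_1 = (0.7650·80 + 0.1350·35 + 0.4275·15) / 0.685125 = 72.3375 / 0.685125 ≈ 105.6
  x_2 = (0.1500·80 + 0.8325·35 + 0.3525·15) / 0.685125 = 46.425 / 0.685125 ≈ 67.8
  x_3 = (0.0925·80 + 0.2850·35 + 0.9025·15) / 0.685125 = 30.9125 / 0.685125 ≈ 45.1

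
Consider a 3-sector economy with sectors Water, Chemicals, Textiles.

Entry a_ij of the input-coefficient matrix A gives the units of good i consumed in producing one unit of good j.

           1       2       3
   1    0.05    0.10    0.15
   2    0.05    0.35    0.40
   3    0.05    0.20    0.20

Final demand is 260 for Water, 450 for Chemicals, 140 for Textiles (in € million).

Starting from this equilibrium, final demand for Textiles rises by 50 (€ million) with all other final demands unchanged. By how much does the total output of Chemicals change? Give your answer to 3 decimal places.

Δx_2 = 47.766

I − A =
  [   0.95    -0.10    -0.15]
  [  -0.05     0.65    -0.40]
  [  -0.05    -0.20     0.80]
Cofactors of I−A, C_ij = (−1)^(i+j)·(minor ij) (rows/columns in the sector order above):
  C_11 = (0.65)(0.80) − (-0.40)(-0.20) = 0.4400
  C_12 = −[(-0.05)(0.80) − (-0.40)(-0.05)] = 0.0600
  C_13 = (-0.05)(-0.20) − (0.65)(-0.05) = 0.0425
  C_21 = −[(-0.10)(0.80) − (-0.15)(-0.20)] = 0.1100
  C_22 = (0.95)(0.80) − (-0.15)(-0.05) = 0.7525
  C_23 = −[(0.95)(-0.20) − (-0.10)(-0.05)] = 0.1950
  C_31 = (-0.10)(-0.40) − (-0.15)(0.65) = 0.1375
  C_32 = −[(0.95)(-0.40) − (-0.15)(-0.05)] = 0.3875
  C_33 = (0.95)(0.65) − (-0.10)(-0.05) = 0.6125
det(I−A) = Σ_j (I−A)_1j·C_1j = (0.95)(0.4400) + (-0.10)(0.0600) + (-0.15)(0.0425) = 0.405625
adj(I−A) = Cᵀ =
  [ 0.4400   0.1100   0.1375]
  [ 0.0600   0.7525   0.3875]
  [ 0.0425   0.1950   0.6125]
(I − A)⁻¹ = adj(I−A) / det(I−A) ≈
  [   1.0847     0.2712     0.3390]
  [   0.1479     1.8552     0.9553]
  [   0.1048     0.4807     1.5100]
Δx = (I − A)⁻¹ Δd with Δd having +50 in the Textiles component and 0 elsewhere.
So Δx_2 = L_23 · (+50), where L_23 = adj(I−A)_23 / det(I−A) = 0.3875 / 0.405625.
Δx_2 = 0.3875 × (+50) / 0.405625 = 19.375 / 0.405625 ≈ 47.766.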